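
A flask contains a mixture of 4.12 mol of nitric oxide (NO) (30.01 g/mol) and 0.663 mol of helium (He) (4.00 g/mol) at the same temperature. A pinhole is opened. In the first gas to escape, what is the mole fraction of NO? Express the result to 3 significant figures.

Effusion rate of each component ∝ n_i/√M_i (partial pressure × 1/√M).
x_NO(eff) = (n_NO/√M_NO) / (n_NO/√M_NO + n_He/√M_He)
= (4.12/√30.01) / (4.12/√30.01 + 0.663/√4.00) = 0.7521/(0.7521 + 0.3315) = 0.694.

0.694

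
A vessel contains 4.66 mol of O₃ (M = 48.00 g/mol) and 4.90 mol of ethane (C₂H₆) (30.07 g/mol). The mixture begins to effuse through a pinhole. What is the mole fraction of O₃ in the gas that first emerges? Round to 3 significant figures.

Each component's effusion rate ∝ (its partial pressure)·(1/√M) ∝ n_i/√M_i.
Mole fraction of O₃ in the effusate = (n_O₃/√M_O₃) / (n_O₃/√M_O₃ + n_C₂H₆/√M_C₂H₆)
= (4.66/√48.00) / (4.66/√48.00 + 4.90/√30.07) = 0.6726/(0.6726 + 0.8936) = 0.429.

0.429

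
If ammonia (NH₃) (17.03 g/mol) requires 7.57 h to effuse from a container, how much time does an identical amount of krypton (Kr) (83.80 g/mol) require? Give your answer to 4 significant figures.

16.79 h

Since effusion rate ∝ 1/√M, t_Kr/t_NH₃ = √(M_Kr/M_NH₃) = √(83.80/17.03) = √4.921 = 2.218.
So the time for Kr is 7.57 × 2.218 = 16.79 h.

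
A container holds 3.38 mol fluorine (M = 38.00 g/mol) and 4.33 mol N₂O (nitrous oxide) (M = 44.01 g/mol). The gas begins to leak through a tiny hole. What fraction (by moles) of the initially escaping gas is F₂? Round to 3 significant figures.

Effusion rate of each component ∝ n_i/√M_i (partial pressure × 1/√M).
So x_F₂ in the escaping gas = (n_F₂/√M_F₂) / Σ(n_i/√M_i)
= (3.38/√38.00) / (3.38/√38.00 + 4.33/√44.01) = 0.5483/(0.5483 + 0.6527) = 0.457.

0.457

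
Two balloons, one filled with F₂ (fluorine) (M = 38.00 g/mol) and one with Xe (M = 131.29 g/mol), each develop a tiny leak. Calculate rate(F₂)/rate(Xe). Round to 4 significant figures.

From Graham's law, rate_F₂/rate_Xe = √(M_Xe/M_F₂) = √(131.29/38.00) = √3.455 = 1.859.

1.859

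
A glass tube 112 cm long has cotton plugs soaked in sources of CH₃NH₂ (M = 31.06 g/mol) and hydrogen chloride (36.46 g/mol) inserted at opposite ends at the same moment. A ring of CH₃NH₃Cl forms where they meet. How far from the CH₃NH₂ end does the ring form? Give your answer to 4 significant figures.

58.24 cm

Distances travelled in equal time are proportional to diffusion rates, so d_CH₃NH₂/d_HCl = √(M_HCl/M_CH₃NH₂) = √(36.46/31.06) = 1.083.
With d_CH₃NH₂ + d_HCl = 112 cm, d_HCl = 112/(1 + 1.083) = 53.76 cm.
d_CH₃NH₂ = 112 − 53.76 = 58.24 cm.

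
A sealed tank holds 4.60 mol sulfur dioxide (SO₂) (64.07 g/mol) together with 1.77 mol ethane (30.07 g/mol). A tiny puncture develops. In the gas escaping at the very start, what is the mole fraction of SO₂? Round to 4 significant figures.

Rate_i ∝ x_i/√M_i (Graham's law weighted by mole fraction), so the effusate composition follows n_i/√M_i.
So x_SO₂ in the escaping gas = (n_SO₂/√M_SO₂) / Σ(n_i/√M_i)
= (4.60/√64.07) / (4.60/√64.07 + 1.77/√30.07) = 0.5747/(0.5747 + 0.3228) = 0.6403.

0.6403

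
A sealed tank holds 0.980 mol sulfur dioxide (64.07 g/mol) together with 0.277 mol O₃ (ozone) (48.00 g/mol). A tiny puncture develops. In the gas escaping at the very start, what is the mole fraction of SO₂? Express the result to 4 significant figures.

0.7538

Each component's effusion rate ∝ (its partial pressure)·(1/√M) ∝ n_i/√M_i.
Mole fraction of SO₂ in the effusate = (n_SO₂/√M_SO₂) / (n_SO₂/√M_SO₂ + n_O₃/√M_O₃)
= (0.980/√64.07) / (0.980/√64.07 + 0.277/√48.00) = 0.1224/(0.1224 + 0.03998) = 0.7538.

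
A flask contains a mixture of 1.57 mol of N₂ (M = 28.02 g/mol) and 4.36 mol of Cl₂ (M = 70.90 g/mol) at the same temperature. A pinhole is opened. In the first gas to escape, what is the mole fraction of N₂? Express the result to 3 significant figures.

0.364

Effusion rate of each component ∝ n_i/√M_i (partial pressure × 1/√M).
x_N₂(eff) = (n_N₂/√M_N₂) / (n_N₂/√M_N₂ + n_Cl₂/√M_Cl₂)
= (1.57/√28.02) / (1.57/√28.02 + 4.36/√70.90) = 0.2966/(0.2966 + 0.5178) = 0.364.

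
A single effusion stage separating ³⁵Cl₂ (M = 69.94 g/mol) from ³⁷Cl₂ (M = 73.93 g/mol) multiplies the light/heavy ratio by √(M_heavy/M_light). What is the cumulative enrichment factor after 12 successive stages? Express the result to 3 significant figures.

Overall factor = α^12 with α = √(73.93/69.94), i.e. (73.93/69.94)^(12/2).
= 1.05705^6 = 1.39.

1.39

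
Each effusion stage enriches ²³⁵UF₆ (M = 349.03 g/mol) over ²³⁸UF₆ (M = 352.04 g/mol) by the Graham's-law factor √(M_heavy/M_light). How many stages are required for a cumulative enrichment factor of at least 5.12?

381

Single-stage factor α = √(352.04/349.03), so ln α = ½ ln(1.00862) = 0.004293.
Need α^N ≥ 5.12 ⇒ N ≥ ln(5.12) / ln α = 1.633 / 0.004293 = 380.38.
Rounding up, N = 381 stages.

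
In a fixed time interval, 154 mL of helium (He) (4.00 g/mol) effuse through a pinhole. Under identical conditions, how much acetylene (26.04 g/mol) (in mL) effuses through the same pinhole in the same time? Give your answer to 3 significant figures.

Since effusion rate ∝ 1/√M, rate_C₂H₂/rate_He = √(M_He/M_C₂H₂) = √(4.00/26.04) = √0.1536 = 0.3919.
So the volume for C₂H₂ is 154 × 0.3919 = 60.4 mL.

60.4 mL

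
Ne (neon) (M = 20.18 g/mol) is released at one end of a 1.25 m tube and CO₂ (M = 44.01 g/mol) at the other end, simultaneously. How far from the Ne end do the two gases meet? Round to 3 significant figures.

0.745 m

Graham's law gives d_Ne/d_CO₂ = rate_Ne/rate_CO₂ = √(M_CO₂/M_Ne) = √(44.01/20.18) = 1.477.
With d_Ne + d_CO₂ = 1.25 m, d_CO₂ = 1.25/(1 + 1.477) = 0.5047 m.
d_Ne = 1.25 − 0.5047 = 0.745 m.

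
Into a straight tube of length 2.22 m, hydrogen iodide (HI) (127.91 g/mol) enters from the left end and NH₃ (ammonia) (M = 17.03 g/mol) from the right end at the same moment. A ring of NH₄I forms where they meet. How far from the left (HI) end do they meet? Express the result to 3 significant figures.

0.593 m

Graham's law gives d_HI/d_NH₃ = rate_HI/rate_NH₃ = √(M_NH₃/M_HI) = √(17.03/127.91) = 0.3649.
With d_HI + d_NH₃ = 2.22 m, d_NH₃ = 2.22/(1 + 0.3649) = 1.627 m.
d_HI = 2.22 − 1.627 = 0.593 m.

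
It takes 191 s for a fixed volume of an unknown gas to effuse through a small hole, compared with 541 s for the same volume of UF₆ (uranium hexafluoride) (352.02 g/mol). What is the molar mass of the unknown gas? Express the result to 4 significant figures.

43.88 g/mol

Using Graham's law: t_X/t_UF₆ = √(M_X/M_UF₆).
191/541 = 0.3530 = √(M_X/352.02)
M_X = 352.02 × 0.3530² = 352.02 × 0.1246 = 43.88 g/mol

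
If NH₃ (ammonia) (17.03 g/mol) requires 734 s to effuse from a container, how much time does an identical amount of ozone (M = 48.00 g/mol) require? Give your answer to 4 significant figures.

1232 s

From Graham's law, t_O₃/t_NH₃ = √(M_O₃/M_NH₃) = √(48.00/17.03) = √2.819 = 1.679.
So the time for O₃ is 734 × 1.679 = 1232 s.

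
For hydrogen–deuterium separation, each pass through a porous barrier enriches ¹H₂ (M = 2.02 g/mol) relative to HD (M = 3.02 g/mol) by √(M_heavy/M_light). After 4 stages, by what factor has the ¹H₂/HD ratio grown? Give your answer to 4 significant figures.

After 4 stages the ratio has grown by (√(3.02/2.02))^4 = (3.02/2.02)^(4/2).
= 1.49505^2 = 2.235.

2.235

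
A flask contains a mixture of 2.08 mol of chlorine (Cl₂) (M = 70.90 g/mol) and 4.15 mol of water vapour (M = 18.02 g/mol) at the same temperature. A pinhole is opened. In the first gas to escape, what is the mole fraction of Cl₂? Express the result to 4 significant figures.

Effusion rate of each component ∝ n_i/√M_i (partial pressure × 1/√M).
So x_Cl₂ in the escaping gas = (n_Cl₂/√M_Cl₂) / Σ(n_i/√M_i)
= (2.08/√70.90) / (2.08/√70.90 + 4.15/√18.02) = 0.2470/(0.2470 + 0.9776) = 0.2017.

0.2017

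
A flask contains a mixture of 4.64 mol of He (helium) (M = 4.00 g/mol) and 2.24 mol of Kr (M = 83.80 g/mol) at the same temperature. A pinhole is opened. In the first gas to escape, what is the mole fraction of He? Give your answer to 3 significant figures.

0.905

The effusion rate of species i is ∝ p_i/√M_i ∝ n_i/√M_i.
So x_He in the escaping gas = (n_He/√M_He) / Σ(n_i/√M_i)
= (4.64/√4.00) / (4.64/√4.00 + 2.24/√83.80) = 2.320/(2.320 + 0.2447) = 0.905.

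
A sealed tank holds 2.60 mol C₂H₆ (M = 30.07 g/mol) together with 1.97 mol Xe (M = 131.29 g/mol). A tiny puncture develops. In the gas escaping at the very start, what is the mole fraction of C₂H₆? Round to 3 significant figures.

Rate_i ∝ x_i/√M_i (Graham's law weighted by mole fraction), so the effusate composition follows n_i/√M_i.
So x_C₂H₆ in the escaping gas = (n_C₂H₆/√M_C₂H₆) / Σ(n_i/√M_i)
= (2.60/√30.07) / (2.60/√30.07 + 1.97/√131.29) = 0.4741/(0.4741 + 0.1719) = 0.734.

0.734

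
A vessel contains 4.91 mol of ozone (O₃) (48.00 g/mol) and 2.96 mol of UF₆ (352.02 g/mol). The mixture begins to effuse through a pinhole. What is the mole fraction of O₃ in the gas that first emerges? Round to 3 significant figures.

0.818

Each component's effusion rate ∝ (its partial pressure)·(1/√M) ∝ n_i/√M_i.
x_O₃(eff) = (n_O₃/√M_O₃) / (n_O₃/√M_O₃ + n_UF₆/√M_UF₆)
= (4.91/√48.00) / (4.91/√48.00 + 2.96/√352.02) = 0.7087/(0.7087 + 0.1578) = 0.818.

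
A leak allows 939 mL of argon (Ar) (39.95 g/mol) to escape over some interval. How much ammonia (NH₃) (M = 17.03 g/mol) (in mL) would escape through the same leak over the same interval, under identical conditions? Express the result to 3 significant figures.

1440 mL

By Graham's law, rate_NH₃/rate_Ar = √(M_Ar/M_NH₃) = √(39.95/17.03) = √2.346 = 1.532.
So the volume for NH₃ is 939 × 1.532 = 1440 mL.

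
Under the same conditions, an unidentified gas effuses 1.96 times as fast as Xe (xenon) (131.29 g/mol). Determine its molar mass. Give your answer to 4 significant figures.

Graham's law gives rate_X/rate_Xe = √(M_Xe/M_X).
1.96 = √(131.29/M_X)
M_X = 131.29 / 1.96² = 131.29 / 3.842 = 34.18 g/mol

34.18 g/mol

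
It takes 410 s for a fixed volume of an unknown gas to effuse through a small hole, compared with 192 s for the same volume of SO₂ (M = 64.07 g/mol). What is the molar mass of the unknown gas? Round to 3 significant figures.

Graham's law gives t_X/t_SO₂ = √(M_X/M_SO₂).
410/192 = 2.135 = √(M_X/64.07)
M_X = 64.07 × 2.135² = 64.07 × 4.560 = 292 g/mol

292 g/mol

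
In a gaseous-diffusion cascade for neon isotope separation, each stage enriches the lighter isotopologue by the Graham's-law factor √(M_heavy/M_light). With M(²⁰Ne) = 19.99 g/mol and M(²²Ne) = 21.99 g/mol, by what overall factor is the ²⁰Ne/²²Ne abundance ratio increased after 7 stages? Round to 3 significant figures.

After 7 stages the ratio has grown by (√(21.99/19.99))^7 = (21.99/19.99)^(7/2).
= 1.10005^(7/2) = 1.40.

1.40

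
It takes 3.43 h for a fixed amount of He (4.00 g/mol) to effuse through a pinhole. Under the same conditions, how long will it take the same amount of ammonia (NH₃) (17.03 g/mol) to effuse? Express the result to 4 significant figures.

From Graham's law, t_NH₃/t_He = √(M_NH₃/M_He) = √(17.03/4.00) = √4.258 = 2.063.
So the time for NH₃ is 3.43 × 2.063 = 7.077 h.

7.077 h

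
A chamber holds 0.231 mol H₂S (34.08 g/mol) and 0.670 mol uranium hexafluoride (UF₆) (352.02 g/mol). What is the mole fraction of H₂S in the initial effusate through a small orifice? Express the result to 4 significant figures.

0.5256

Each component's effusion rate ∝ (its partial pressure)·(1/√M) ∝ n_i/√M_i.
So x_H₂S in the escaping gas = (n_H₂S/√M_H₂S) / Σ(n_i/√M_i)
= (0.231/√34.08) / (0.231/√34.08 + 0.670/√352.02) = 0.03957/(0.03957 + 0.03571) = 0.5256.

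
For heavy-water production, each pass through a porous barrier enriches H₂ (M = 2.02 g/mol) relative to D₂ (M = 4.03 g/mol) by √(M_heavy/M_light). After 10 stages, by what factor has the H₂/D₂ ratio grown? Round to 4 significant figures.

Overall factor = α^10 with α = √(4.03/2.02), i.e. (4.03/2.02)^(10/2).
= 1.99505^5 = 31.61.

31.61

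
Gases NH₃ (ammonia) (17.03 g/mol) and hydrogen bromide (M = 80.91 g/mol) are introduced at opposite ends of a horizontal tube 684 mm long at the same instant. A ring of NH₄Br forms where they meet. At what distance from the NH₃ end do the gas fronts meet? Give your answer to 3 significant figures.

In equal time, each gas travels a distance ∝ its rate ∝ 1/√M, so d_NH₃/d_HBr = √(M_HBr/M_NH₃) = √(80.91/17.03) = 2.180.
With d_NH₃ + d_HBr = 684 mm, d_HBr = 684/(1 + 2.180) = 215.1 mm.
d_NH₃ = 684 − 215.1 = 469 mm.

469 mm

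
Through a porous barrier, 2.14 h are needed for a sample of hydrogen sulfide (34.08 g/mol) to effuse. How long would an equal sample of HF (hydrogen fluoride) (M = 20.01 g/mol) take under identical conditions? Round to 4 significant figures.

1.640 h

From Graham's law, t_HF/t_H₂S = √(M_HF/M_H₂S) = √(20.01/34.08) = √0.5871 = 0.7663.
So the time for HF is 2.14 × 0.7663 = 1.640 h.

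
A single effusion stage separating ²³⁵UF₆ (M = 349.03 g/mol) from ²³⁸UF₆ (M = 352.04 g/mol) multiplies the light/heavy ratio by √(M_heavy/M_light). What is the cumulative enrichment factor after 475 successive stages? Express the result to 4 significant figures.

7.686

Overall factor = α^475 with α = √(352.04/349.03), i.e. (352.04/349.03)^(475/2).
= 1.00862^(475/2) = 7.686.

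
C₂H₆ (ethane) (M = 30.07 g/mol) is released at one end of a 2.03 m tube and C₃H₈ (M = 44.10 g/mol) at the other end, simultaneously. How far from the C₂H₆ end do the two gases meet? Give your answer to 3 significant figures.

Distances travelled in equal time are proportional to diffusion rates, so d_C₂H₆/d_C₃H₈ = √(M_C₃H₈/M_C₂H₆) = √(44.10/30.07) = 1.211.
With d_C₂H₆ + d_C₃H₈ = 2.03 m, d_C₃H₈ = 2.03/(1 + 1.211) = 0.9181 m.
d_C₂H₆ = 2.03 − 0.9181 = 1.11 m.

1.11 m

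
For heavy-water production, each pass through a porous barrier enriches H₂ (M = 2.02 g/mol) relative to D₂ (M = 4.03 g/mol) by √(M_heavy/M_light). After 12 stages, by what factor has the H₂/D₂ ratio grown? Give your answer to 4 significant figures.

After 12 stages the ratio has grown by (√(4.03/2.02))^12 = (4.03/2.02)^(12/2).
= 1.99505^6 = 63.06.

63.06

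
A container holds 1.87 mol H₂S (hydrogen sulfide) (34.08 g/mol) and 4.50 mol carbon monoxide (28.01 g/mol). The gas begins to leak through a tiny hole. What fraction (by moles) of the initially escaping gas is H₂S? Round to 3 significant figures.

Effusion rate of each component ∝ n_i/√M_i (partial pressure × 1/√M).
So x_H₂S in the escaping gas = (n_H₂S/√M_H₂S) / Σ(n_i/√M_i)
= (1.87/√34.08) / (1.87/√34.08 + 4.50/√28.01) = 0.3203/(0.3203 + 0.8503) = 0.274.

0.274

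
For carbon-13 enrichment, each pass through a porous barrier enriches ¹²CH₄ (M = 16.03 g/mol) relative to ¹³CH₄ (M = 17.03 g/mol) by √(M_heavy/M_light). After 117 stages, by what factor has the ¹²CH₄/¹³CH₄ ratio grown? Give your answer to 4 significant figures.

The single-stage factor is √(M_heavy/M_light), so 117 stages give [√(17.03/16.03)]^117 = (17.03/16.03)^(117/2).
= 1.06238^(117/2) = 34.47.

34.47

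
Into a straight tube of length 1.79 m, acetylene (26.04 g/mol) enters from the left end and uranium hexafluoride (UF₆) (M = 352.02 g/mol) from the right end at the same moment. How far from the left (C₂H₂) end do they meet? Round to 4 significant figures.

1.407 m

Distances travelled in equal time are proportional to diffusion rates, so d_C₂H₂/d_UF₆ = √(M_UF₆/M_C₂H₂) = √(352.02/26.04) = 3.677.
With d_C₂H₂ + d_UF₆ = 1.79 m, d_UF₆ = 1.79/(1 + 3.677) = 0.3827 m.
d_C₂H₂ = 1.79 − 0.3827 = 1.407 m.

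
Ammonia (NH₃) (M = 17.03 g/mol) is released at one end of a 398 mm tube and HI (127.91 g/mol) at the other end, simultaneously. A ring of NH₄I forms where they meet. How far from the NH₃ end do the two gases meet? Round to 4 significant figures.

291.6 mm

In equal time, each gas travels a distance ∝ its rate ∝ 1/√M, so d_NH₃/d_HI = √(M_HI/M_NH₃) = √(127.91/17.03) = 2.741.
With d_NH₃ + d_HI = 398 mm, d_HI = 398/(1 + 2.741) = 106.4 mm.
d_NH₃ = 398 − 106.4 = 291.6 mm.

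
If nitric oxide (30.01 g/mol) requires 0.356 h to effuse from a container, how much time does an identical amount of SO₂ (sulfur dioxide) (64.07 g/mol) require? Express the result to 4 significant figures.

Using Graham's law: t_SO₂/t_NO = √(M_SO₂/M_NO) = √(64.07/30.01) = √2.135 = 1.461.
So the time for SO₂ is 0.356 × 1.461 = 0.5202 h.

0.5202 h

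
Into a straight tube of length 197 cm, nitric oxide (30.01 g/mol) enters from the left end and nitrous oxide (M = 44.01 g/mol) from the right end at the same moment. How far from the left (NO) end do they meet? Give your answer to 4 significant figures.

107.9 cm

The fronts meet when d_NO + d_N₂O = L with d_NO/d_N₂O = √(M_N₂O/M_NO) (Graham's law). Here √(M_N₂O/M_NO) = √(44.01/30.01) = 1.211.
With d_NO + d_N₂O = 197 cm, d_N₂O = 197/(1 + 1.211) = 89.10 cm.
d_NO = 197 − 89.10 = 107.9 cm.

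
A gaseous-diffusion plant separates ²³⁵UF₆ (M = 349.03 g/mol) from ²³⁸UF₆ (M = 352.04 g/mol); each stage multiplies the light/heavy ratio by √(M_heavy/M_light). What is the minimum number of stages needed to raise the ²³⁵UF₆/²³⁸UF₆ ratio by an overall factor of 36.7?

840

With α = √(352.04/349.03) per stage, ln α = ½ ln(1.00862) = 0.004293.
Need α^N ≥ 36.7 ⇒ N ≥ ln(36.7) / ln α = 3.603 / 0.004293 = 839.13.
Minimum whole number of stages: N = 840.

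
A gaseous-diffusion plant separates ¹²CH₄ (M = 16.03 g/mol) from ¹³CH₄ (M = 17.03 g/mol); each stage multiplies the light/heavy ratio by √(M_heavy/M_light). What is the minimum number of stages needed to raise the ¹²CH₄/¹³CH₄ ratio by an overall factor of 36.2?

119

With α = √(17.03/16.03) per stage, ln α = ½ ln(1.06238) = 0.03026.
Need α^N ≥ 36.2 ⇒ N ≥ ln(36.2) / ln α = 3.589 / 0.03026 = 118.62.
So at least 119 stages are needed.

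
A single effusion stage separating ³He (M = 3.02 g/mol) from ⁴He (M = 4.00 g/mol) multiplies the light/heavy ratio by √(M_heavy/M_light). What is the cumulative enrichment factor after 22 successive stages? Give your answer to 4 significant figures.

22.01

After 22 stages the ratio has grown by (√(4.00/3.02))^22 = (4.00/3.02)^(22/2).
= 1.32450^11 = 22.01.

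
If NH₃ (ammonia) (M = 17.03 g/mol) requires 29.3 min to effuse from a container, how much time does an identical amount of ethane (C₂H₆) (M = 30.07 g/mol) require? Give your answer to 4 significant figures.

38.93 min

By Graham's law, t_C₂H₆/t_NH₃ = √(M_C₂H₆/M_NH₃) = √(30.07/17.03) = √1.766 = 1.329.
So the time for C₂H₆ is 29.3 × 1.329 = 38.93 min.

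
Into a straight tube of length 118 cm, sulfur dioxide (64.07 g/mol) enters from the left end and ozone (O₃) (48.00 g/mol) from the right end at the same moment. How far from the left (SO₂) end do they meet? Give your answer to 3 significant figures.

54.7 cm

Graham's law gives d_SO₂/d_O₃ = rate_SO₂/rate_O₃ = √(M_O₃/M_SO₂) = √(48.00/64.07) = 0.8656.
With d_SO₂ + d_O₃ = 118 cm, d_O₃ = 118/(1 + 0.8656) = 63.25 cm.
d_SO₂ = 118 − 63.25 = 54.7 cm.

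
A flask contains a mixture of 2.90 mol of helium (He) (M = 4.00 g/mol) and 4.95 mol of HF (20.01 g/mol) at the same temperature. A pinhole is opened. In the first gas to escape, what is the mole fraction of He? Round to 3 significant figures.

The effusion rate of species i is ∝ p_i/√M_i ∝ n_i/√M_i.
So x_He in the escaping gas = (n_He/√M_He) / Σ(n_i/√M_i)
= (2.90/√4.00) / (2.90/√4.00 + 4.95/√20.01) = 1.450/(1.450 + 1.107) = 0.567.

0.567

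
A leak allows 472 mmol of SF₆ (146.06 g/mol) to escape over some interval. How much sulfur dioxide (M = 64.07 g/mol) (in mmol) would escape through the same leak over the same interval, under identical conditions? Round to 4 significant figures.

712.7 mmol

From Graham's law, rate_SO₂/rate_SF₆ = √(M_SF₆/M_SO₂) = √(146.06/64.07) = √2.280 = 1.510.
So the amount for SO₂ is 472 × 1.510 = 712.7 mmol.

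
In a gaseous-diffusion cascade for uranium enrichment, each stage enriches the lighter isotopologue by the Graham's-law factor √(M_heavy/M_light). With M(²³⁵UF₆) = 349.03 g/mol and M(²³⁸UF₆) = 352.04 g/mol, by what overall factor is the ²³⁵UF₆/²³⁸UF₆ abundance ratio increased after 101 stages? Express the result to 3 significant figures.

1.54

The single-stage factor is √(M_heavy/M_light), so 101 stages give [√(352.04/349.03)]^101 = (352.04/349.03)^(101/2).
= 1.00862^(101/2) = 1.54.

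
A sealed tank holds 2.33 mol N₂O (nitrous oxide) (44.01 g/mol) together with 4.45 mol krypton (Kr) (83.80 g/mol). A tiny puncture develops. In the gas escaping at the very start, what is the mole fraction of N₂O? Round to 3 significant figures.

The effusion rate of species i is ∝ p_i/√M_i ∝ n_i/√M_i.
x_N₂O(eff) = (n_N₂O/√M_N₂O) / (n_N₂O/√M_N₂O + n_Kr/√M_Kr)
= (2.33/√44.01) / (2.33/√44.01 + 4.45/√83.80) = 0.3512/(0.3512 + 0.4861) = 0.419.

0.419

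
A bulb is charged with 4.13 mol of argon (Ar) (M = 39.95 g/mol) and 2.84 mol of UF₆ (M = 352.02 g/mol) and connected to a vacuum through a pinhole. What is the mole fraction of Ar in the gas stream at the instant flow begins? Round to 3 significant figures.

Rate_i ∝ x_i/√M_i (Graham's law weighted by mole fraction), so the effusate composition follows n_i/√M_i.
Mole fraction of Ar in the effusate = (n_Ar/√M_Ar) / (n_Ar/√M_Ar + n_UF₆/√M_UF₆)
= (4.13/√39.95) / (4.13/√39.95 + 2.84/√352.02) = 0.6534/(0.6534 + 0.1514) = 0.812.

0.812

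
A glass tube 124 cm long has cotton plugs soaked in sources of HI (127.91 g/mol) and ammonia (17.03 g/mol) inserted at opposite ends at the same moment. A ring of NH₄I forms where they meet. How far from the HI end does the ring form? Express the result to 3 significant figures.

Graham's law gives d_HI/d_NH₃ = rate_HI/rate_NH₃ = √(M_NH₃/M_HI) = √(17.03/127.91) = 0.3649.
With d_HI + d_NH₃ = 124 cm, d_NH₃ = 124/(1 + 0.3649) = 90.85 cm.
d_HI = 124 − 90.85 = 33.1 cm.

33.1 cm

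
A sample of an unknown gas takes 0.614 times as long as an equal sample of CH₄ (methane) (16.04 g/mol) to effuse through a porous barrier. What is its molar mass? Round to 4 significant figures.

Graham's law gives t_X/t_CH₄ = √(M_X/M_CH₄).
0.614 = √(M_X/16.04)
M_X = 16.04 × 0.614² = 16.04 × 0.3770 = 6.047 g/mol

6.047 g/mol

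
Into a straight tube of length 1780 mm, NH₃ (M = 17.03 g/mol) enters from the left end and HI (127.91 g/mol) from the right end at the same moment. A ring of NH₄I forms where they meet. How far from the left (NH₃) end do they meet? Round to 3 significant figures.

The fronts meet when d_NH₃ + d_HI = L with d_NH₃/d_HI = √(M_HI/M_NH₃) (Graham's law). Here √(M_HI/M_NH₃) = √(127.91/17.03) = 2.741.
With d_NH₃ + d_HI = 1780 mm, d_HI = 1780/(1 + 2.741) = 475.9 mm.
d_NH₃ = 1780 − 475.9 = 1300 mm.

1300 mm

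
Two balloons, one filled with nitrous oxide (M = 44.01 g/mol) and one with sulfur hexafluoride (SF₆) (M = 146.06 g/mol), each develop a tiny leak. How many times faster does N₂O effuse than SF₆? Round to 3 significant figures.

1.82

Since effusion rate ∝ 1/√M, rate_N₂O/rate_SF₆ = √(M_SF₆/M_N₂O) = √(146.06/44.01) = √3.319 = 1.82.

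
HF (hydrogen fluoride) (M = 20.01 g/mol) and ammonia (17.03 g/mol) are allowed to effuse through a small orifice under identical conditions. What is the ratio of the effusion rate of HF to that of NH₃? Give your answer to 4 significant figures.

By Graham's law, rate_HF/rate_NH₃ = √(M_NH₃/M_HF) = √(17.03/20.01) = √0.8511 = 0.9225.

0.9225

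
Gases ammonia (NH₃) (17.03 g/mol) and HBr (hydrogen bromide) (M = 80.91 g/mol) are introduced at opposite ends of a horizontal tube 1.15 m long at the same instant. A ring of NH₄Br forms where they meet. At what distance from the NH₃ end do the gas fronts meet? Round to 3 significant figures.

0.788 m

In equal time, each gas travels a distance ∝ its rate ∝ 1/√M, so d_NH₃/d_HBr = √(M_HBr/M_NH₃) = √(80.91/17.03) = 2.180.
With d_NH₃ + d_HBr = 1.15 m, d_HBr = 1.15/(1 + 2.180) = 0.3617 m.
d_NH₃ = 1.15 − 0.3617 = 0.788 m.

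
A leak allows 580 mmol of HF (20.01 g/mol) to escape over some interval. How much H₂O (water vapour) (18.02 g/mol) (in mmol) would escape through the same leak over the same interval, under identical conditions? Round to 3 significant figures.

611 mmol

Since effusion rate ∝ 1/√M, rate_H₂O/rate_HF = √(M_HF/M_H₂O) = √(20.01/18.02) = √1.110 = 1.054.
So the amount for H₂O is 580 × 1.054 = 611 mmol.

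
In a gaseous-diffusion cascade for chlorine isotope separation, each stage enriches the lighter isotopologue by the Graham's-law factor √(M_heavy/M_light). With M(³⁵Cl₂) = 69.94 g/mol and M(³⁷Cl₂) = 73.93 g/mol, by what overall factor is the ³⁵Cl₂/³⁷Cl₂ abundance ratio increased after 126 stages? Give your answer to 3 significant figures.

After 126 stages the ratio has grown by (√(73.93/69.94))^126 = (73.93/69.94)^(126/2).
= 1.05705^63 = 33.0.

33.0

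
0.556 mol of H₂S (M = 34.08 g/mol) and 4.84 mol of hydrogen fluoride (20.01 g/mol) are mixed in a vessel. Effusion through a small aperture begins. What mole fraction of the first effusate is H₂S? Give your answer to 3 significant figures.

The effusion rate of species i is ∝ p_i/√M_i ∝ n_i/√M_i.
Mole fraction of H₂S in the effusate = (n_H₂S/√M_H₂S) / (n_H₂S/√M_H₂S + n_HF/√M_HF)
= (0.556/√34.08) / (0.556/√34.08 + 4.84/√20.01) = 0.09524/(0.09524 + 1.082) = 0.0809.

0.0809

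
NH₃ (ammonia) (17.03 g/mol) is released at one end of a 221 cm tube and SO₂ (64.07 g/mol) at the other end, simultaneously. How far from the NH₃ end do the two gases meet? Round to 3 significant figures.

146 cm

In equal time, each gas travels a distance ∝ its rate ∝ 1/√M, so d_NH₃/d_SO₂ = √(M_SO₂/M_NH₃) = √(64.07/17.03) = 1.940.
With d_NH₃ + d_SO₂ = 221 cm, d_SO₂ = 221/(1 + 1.940) = 75.18 cm.
d_NH₃ = 221 − 75.18 = 146 cm.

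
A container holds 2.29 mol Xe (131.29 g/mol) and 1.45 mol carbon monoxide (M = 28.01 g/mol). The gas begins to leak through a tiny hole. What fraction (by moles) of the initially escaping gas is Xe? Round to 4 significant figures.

Each component's effusion rate ∝ (its partial pressure)·(1/√M) ∝ n_i/√M_i.
Mole fraction of Xe in the effusate = (n_Xe/√M_Xe) / (n_Xe/√M_Xe + n_CO/√M_CO)
= (2.29/√131.29) / (2.29/√131.29 + 1.45/√28.01) = 0.1999/(0.1999 + 0.2740) = 0.4218.

0.4218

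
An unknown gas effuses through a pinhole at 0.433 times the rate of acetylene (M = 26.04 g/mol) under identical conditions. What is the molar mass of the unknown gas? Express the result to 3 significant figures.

139 g/mol

By Graham's law, rate_X/rate_C₂H₂ = √(M_C₂H₂/M_X).
0.433 = √(26.04/M_X)
M_X = 26.04 / 0.433² = 26.04 / 0.1875 = 139 g/mol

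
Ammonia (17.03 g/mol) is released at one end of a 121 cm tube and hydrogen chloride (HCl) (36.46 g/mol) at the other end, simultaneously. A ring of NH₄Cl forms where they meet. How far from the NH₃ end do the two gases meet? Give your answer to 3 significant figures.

Distances travelled in equal time are proportional to diffusion rates, so d_NH₃/d_HCl = √(M_HCl/M_NH₃) = √(36.46/17.03) = 1.463.
With d_NH₃ + d_HCl = 121 cm, d_HCl = 121/(1 + 1.463) = 49.12 cm.
d_NH₃ = 121 − 49.12 = 71.9 cm.

71.9 cm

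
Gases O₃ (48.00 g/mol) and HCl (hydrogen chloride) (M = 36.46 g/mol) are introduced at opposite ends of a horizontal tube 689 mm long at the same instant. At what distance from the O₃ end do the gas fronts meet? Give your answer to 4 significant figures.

320.9 mm

In equal time, each gas travels a distance ∝ its rate ∝ 1/√M, so d_O₃/d_HCl = √(M_HCl/M_O₃) = √(36.46/48.00) = 0.8715.
With d_O₃ + d_HCl = 689 mm, d_HCl = 689/(1 + 0.8715) = 368.1 mm.
d_O₃ = 689 − 368.1 = 320.9 mm.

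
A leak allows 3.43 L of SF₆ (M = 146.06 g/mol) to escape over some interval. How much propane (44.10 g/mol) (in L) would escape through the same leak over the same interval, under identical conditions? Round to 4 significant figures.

Since effusion rate ∝ 1/√M, rate_C₃H₈/rate_SF₆ = √(M_SF₆/M_C₃H₈) = √(146.06/44.10) = √3.312 = 1.820.
So the volume for C₃H₈ is 3.43 × 1.820 = 6.242 L.

6.242 L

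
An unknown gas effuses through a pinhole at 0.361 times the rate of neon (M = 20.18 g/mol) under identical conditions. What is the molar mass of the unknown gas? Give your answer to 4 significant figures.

By Graham's law, rate_X/rate_Ne = √(M_Ne/M_X).
0.361 = √(20.18/M_X)
M_X = 20.18 / 0.361² = 20.18 / 0.1303 = 154.8 g/mol

154.8 g/mol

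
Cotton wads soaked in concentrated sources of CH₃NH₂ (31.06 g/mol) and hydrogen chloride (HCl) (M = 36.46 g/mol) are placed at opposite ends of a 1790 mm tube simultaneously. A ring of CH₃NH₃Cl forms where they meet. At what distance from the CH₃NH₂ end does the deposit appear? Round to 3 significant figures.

In equal time, each gas travels a distance ∝ its rate ∝ 1/√M, so d_CH₃NH₂/d_HCl = √(M_HCl/M_CH₃NH₂) = √(36.46/31.06) = 1.083.
With d_CH₃NH₂ + d_HCl = 1790 mm, d_HCl = 1790/(1 + 1.083) = 859.2 mm.
d_CH₃NH₂ = 1790 − 859.2 = 931 mm.

931 mm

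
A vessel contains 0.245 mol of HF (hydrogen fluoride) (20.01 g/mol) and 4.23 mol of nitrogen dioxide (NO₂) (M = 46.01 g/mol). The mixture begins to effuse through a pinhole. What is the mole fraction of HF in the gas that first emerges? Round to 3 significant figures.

The effusion rate of species i is ∝ p_i/√M_i ∝ n_i/√M_i.
So x_HF in the escaping gas = (n_HF/√M_HF) / Σ(n_i/√M_i)
= (0.245/√20.01) / (0.245/√20.01 + 4.23/√46.01) = 0.05477/(0.05477 + 0.6236) = 0.0807.

0.0807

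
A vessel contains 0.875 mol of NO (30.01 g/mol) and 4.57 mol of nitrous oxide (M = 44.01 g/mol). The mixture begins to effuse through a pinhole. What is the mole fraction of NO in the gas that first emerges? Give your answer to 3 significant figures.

0.188

Effusion rate of each component ∝ n_i/√M_i (partial pressure × 1/√M).
So x_NO in the escaping gas = (n_NO/√M_NO) / Σ(n_i/√M_i)
= (0.875/√30.01) / (0.875/√30.01 + 4.57/√44.01) = 0.1597/(0.1597 + 0.6889) = 0.188.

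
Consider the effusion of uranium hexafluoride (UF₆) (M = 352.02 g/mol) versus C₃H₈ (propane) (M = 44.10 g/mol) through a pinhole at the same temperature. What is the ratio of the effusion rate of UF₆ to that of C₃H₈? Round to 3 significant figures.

0.354

Graham's law gives rate_UF₆/rate_C₃H₈ = √(M_C₃H₈/M_UF₆) = √(44.10/352.02) = √0.1253 = 0.354.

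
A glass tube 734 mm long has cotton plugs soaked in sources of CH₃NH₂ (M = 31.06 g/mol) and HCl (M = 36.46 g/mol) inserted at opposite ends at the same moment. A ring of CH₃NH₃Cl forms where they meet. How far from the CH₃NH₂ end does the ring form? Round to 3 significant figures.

Graham's law gives d_CH₃NH₂/d_HCl = rate_CH₃NH₂/rate_HCl = √(M_HCl/M_CH₃NH₂) = √(36.46/31.06) = 1.083.
With d_CH₃NH₂ + d_HCl = 734 mm, d_HCl = 734/(1 + 1.083) = 352.3 mm.
d_CH₃NH₂ = 734 − 352.3 = 382 mm.

382 mm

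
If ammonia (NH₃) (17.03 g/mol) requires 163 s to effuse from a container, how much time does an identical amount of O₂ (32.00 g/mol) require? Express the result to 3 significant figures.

223 s

Since effusion rate ∝ 1/√M, t_O₂/t_NH₃ = √(M_O₂/M_NH₃) = √(32.00/17.03) = √1.879 = 1.371.
So the time for O₂ is 163 × 1.371 = 223 s.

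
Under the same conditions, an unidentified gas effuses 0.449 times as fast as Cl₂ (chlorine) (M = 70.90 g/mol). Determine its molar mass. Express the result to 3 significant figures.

By Graham's law, rate_X/rate_Cl₂ = √(M_Cl₂/M_X).
0.449 = √(70.90/M_X)
M_X = 70.90 / 0.449² = 70.90 / 0.2016 = 352 g/mol

352 g/mol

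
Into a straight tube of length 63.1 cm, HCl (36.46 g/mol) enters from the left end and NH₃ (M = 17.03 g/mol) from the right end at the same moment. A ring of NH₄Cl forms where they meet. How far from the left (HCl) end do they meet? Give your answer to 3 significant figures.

25.6 cm

In equal time, each gas travels a distance ∝ its rate ∝ 1/√M, so d_HCl/d_NH₃ = √(M_NH₃/M_HCl) = √(17.03/36.46) = 0.6834.
With d_HCl + d_NH₃ = 63.1 cm, d_NH₃ = 63.1/(1 + 0.6834) = 37.48 cm.
d_HCl = 63.1 − 37.48 = 25.6 cm.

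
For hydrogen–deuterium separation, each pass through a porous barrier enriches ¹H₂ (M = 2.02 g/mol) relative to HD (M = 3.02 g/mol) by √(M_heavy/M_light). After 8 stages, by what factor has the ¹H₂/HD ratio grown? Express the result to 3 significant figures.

Overall factor = α^8 with α = √(3.02/2.02), i.e. (3.02/2.02)^(8/2).
= 1.49505^4 = 5.00.

5.00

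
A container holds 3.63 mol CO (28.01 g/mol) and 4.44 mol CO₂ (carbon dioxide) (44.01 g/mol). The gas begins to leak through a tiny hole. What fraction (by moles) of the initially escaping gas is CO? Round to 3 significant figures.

0.506

Rate_i ∝ x_i/√M_i (Graham's law weighted by mole fraction), so the effusate composition follows n_i/√M_i.
So x_CO in the escaping gas = (n_CO/√M_CO) / Σ(n_i/√M_i)
= (3.63/√28.01) / (3.63/√28.01 + 4.44/√44.01) = 0.6859/(0.6859 + 0.6693) = 0.506.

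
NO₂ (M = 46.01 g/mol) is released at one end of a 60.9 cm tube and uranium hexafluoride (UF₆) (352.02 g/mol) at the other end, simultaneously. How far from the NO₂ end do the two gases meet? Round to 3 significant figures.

The fronts meet when d_NO₂ + d_UF₆ = L with d_NO₂/d_UF₆ = √(M_UF₆/M_NO₂) (Graham's law). Here √(M_UF₆/M_NO₂) = √(352.02/46.01) = 2.766.
With d_NO₂ + d_UF₆ = 60.9 cm, d_UF₆ = 60.9/(1 + 2.766) = 16.17 cm.
d_NO₂ = 60.9 − 16.17 = 44.7 cm.

44.7 cm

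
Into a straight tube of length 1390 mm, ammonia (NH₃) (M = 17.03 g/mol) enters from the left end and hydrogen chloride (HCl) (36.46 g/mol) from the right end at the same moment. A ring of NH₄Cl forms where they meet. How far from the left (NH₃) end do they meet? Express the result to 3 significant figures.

826 mm

The fronts meet when d_NH₃ + d_HCl = L with d_NH₃/d_HCl = √(M_HCl/M_NH₃) (Graham's law). Here √(M_HCl/M_NH₃) = √(36.46/17.03) = 1.463.
With d_NH₃ + d_HCl = 1390 mm, d_HCl = 1390/(1 + 1.463) = 564.3 mm.
d_NH₃ = 1390 − 564.3 = 826 mm.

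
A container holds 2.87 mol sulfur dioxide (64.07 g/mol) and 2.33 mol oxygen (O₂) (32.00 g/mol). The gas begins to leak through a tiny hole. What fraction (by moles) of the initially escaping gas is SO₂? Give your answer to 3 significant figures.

0.465

Effusion rate of each component ∝ n_i/√M_i (partial pressure × 1/√M).
Mole fraction of SO₂ in the effusate = (n_SO₂/√M_SO₂) / (n_SO₂/√M_SO₂ + n_O₂/√M_O₂)
= (2.87/√64.07) / (2.87/√64.07 + 2.33/√32.00) = 0.3586/(0.3586 + 0.4119) = 0.465.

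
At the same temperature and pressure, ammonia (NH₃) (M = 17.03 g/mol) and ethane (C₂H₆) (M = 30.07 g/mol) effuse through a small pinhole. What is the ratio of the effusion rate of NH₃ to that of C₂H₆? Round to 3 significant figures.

1.33

Since effusion rate ∝ 1/√M, rate_NH₃/rate_C₂H₆ = √(M_C₂H₆/M_NH₃) = √(30.07/17.03) = √1.766 = 1.33.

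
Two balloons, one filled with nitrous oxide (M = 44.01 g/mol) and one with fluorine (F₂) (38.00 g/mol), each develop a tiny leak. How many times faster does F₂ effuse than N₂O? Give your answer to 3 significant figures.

By Graham's law, rate_F₂/rate_N₂O = √(M_N₂O/M_F₂) = √(44.01/38.00) = √1.158 = 1.08.

1.08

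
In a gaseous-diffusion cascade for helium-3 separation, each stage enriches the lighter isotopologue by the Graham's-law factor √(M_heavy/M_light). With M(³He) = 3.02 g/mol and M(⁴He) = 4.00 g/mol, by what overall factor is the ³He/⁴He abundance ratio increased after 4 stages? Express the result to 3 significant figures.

1.75

The single-stage factor is √(M_heavy/M_light), so 4 stages give [√(4.00/3.02)]^4 = (4.00/3.02)^(4/2).
= 1.32450^2 = 1.75.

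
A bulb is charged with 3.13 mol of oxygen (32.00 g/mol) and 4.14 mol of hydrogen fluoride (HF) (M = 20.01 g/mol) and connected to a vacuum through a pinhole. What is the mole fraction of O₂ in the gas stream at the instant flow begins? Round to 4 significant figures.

Effusion rate of each component ∝ n_i/√M_i (partial pressure × 1/√M).
So x_O₂ in the escaping gas = (n_O₂/√M_O₂) / Σ(n_i/√M_i)
= (3.13/√32.00) / (3.13/√32.00 + 4.14/√20.01) = 0.5533/(0.5533 + 0.9255) = 0.3742.

0.3742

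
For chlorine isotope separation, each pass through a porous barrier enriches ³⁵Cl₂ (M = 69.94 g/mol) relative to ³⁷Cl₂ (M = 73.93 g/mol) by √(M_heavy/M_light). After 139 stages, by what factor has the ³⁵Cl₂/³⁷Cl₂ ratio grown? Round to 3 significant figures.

47.3

The single-stage factor is √(M_heavy/M_light), so 139 stages give [√(73.93/69.94)]^139 = (73.93/69.94)^(139/2).
= 1.05705^(139/2) = 47.3.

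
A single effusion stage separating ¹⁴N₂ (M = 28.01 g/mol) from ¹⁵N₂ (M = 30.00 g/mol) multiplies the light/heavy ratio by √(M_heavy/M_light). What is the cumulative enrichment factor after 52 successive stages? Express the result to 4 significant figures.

5.957

After 52 stages the ratio has grown by (√(30.00/28.01))^52 = (30.00/28.01)^(52/2).
= 1.07105^26 = 5.957.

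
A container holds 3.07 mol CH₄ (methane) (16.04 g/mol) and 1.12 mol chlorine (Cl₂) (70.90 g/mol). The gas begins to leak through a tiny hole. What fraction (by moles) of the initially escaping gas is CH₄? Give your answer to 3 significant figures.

Effusion rate of each component ∝ n_i/√M_i (partial pressure × 1/√M).
Mole fraction of CH₄ in the effusate = (n_CH₄/√M_CH₄) / (n_CH₄/√M_CH₄ + n_Cl₂/√M_Cl₂)
= (3.07/√16.04) / (3.07/√16.04 + 1.12/√70.90) = 0.7665/(0.7665 + 0.1330) = 0.852.

0.852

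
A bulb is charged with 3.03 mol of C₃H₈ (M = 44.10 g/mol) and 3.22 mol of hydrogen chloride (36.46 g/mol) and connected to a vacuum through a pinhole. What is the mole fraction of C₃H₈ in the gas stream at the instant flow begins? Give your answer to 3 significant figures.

0.461

Effusion rate of each component ∝ n_i/√M_i (partial pressure × 1/√M).
Mole fraction of C₃H₈ in the effusate = (n_C₃H₈/√M_C₃H₈) / (n_C₃H₈/√M_C₃H₈ + n_HCl/√M_HCl)
= (3.03/√44.10) / (3.03/√44.10 + 3.22/√36.46) = 0.4563/(0.4563 + 0.5333) = 0.461.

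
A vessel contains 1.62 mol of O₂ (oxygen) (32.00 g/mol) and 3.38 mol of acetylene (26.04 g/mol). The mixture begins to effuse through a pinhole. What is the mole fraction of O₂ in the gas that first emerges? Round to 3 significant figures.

The effusion rate of species i is ∝ p_i/√M_i ∝ n_i/√M_i.
So x_O₂ in the escaping gas = (n_O₂/√M_O₂) / Σ(n_i/√M_i)
= (1.62/√32.00) / (1.62/√32.00 + 3.38/√26.04) = 0.2864/(0.2864 + 0.6624) = 0.302.

0.302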